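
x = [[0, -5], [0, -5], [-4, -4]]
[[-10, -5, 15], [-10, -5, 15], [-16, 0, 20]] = x@ [[2, -1, -2], [2, 1, -3]]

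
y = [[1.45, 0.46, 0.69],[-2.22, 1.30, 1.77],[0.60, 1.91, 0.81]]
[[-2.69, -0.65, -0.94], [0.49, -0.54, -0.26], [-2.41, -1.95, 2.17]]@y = [[-3.02, -3.88, -3.77], [1.75, -0.97, -0.83], [2.14, 0.50, -3.36]]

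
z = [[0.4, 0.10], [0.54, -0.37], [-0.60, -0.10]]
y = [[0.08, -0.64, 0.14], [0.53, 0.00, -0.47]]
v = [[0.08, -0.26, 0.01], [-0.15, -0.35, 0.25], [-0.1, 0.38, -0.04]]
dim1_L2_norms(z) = [0.41, 0.65, 0.61]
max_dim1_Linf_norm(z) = 0.6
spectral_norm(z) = 0.91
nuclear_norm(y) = 1.37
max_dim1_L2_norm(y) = 0.71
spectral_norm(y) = 0.71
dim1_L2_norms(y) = [0.66, 0.71]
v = z @ y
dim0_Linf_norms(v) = [0.15, 0.38, 0.25]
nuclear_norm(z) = 1.29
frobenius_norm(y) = 0.97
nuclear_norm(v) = 0.87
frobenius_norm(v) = 0.66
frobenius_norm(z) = 0.98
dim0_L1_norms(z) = [1.54, 0.57]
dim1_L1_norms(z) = [0.5, 0.91, 0.7]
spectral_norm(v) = 0.61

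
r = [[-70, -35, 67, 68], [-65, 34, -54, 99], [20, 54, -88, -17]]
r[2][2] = -88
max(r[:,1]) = 54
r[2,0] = 20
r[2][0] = 20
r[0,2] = 67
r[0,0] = -70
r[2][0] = 20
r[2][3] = -17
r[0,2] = 67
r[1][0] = -65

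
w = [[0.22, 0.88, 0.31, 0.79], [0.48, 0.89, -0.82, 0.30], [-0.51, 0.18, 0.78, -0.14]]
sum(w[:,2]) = 0.2660000000000001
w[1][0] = 0.484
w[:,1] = [0.877, 0.892, 0.183]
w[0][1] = 0.877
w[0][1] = 0.877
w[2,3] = -0.135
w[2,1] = 0.183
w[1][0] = 0.484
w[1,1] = 0.892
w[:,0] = [0.219, 0.484, -0.51]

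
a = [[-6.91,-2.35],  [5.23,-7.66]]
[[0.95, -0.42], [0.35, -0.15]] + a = [[-5.96, -2.77], [5.58, -7.81]]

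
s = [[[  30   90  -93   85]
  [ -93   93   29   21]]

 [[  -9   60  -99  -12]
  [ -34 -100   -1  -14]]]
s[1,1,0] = -34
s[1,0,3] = -12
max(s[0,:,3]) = 85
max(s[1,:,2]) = -1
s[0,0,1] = 90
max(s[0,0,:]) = 90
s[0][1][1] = 93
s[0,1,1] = 93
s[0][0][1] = 90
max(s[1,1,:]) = -1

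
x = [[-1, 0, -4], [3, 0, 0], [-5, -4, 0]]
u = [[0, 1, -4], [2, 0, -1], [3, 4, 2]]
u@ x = [[23, 16, 0], [3, 4, -8], [-1, -8, -12]]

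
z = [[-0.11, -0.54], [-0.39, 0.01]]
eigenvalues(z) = [-0.51, 0.41]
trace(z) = -0.10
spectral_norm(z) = 0.56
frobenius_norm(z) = 0.68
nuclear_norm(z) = 0.94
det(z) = -0.21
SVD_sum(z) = [[-0.19, -0.51], [-0.04, -0.12]] + [[0.08, -0.03],[-0.35, 0.13]]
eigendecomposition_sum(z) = [[-0.29, -0.3], [-0.22, -0.22]] + [[0.18, -0.24], [-0.17, 0.23]]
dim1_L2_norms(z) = [0.55, 0.39]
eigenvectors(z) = [[-0.80, 0.72], [-0.60, -0.7]]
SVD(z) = [[-0.97,  -0.23], [-0.23,  0.97]] @ diag([0.5589937701292333, 0.3787162063560337]) @ [[0.35, 0.94], [-0.94, 0.35]]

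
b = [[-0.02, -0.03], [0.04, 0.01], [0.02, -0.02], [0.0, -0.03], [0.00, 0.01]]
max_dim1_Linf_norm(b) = 0.04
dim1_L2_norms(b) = [0.04, 0.04, 0.03, 0.03, 0.01]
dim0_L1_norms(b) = [0.08, 0.1]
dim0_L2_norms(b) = [0.05, 0.05]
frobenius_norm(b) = 0.07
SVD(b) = [[-0.65, -0.17], [0.65, -0.50], [-0.00, -0.67], [-0.39, -0.5], [0.13, 0.17]] @ diag([0.054772255750516606, 0.042426406871192854]) @ [[0.71, 0.71], [-0.71, 0.71]]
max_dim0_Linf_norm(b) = 0.04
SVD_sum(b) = [[-0.02, -0.03], [0.02, 0.02], [-0.00, -0.0], [-0.01, -0.02], [0.00, 0.01]] + [[0.0, -0.0], [0.02, -0.02], [0.02, -0.02], [0.02, -0.01], [-0.0, 0.0]]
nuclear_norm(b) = 0.10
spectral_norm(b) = 0.05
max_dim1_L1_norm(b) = 0.05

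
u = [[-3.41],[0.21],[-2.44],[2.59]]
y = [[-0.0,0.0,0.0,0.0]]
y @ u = [[0.00]]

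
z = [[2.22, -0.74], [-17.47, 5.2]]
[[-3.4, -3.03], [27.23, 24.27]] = z@[[-1.77, -1.58], [-0.71, -0.64]]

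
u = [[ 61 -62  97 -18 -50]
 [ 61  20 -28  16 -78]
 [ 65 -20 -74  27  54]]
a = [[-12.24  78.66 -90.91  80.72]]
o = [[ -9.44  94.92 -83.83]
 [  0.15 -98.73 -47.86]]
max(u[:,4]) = 54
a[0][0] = -12.24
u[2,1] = -20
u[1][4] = -78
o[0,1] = 94.92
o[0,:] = [-9.44, 94.92, -83.83]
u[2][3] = 27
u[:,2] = [97, -28, -74]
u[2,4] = 54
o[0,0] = -9.44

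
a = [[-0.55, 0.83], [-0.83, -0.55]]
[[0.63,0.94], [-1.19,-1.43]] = a @ [[0.65, 0.68], [1.19, 1.58]]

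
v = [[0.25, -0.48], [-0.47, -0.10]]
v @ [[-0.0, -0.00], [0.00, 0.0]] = [[0.0,  0.00], [0.0,  0.0]]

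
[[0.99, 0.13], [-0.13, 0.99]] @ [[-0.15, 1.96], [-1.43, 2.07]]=[[-0.33,2.21], [-1.40,1.79]]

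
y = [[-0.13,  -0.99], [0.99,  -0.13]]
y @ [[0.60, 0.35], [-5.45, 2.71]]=[[5.32, -2.73],[1.30, -0.01]]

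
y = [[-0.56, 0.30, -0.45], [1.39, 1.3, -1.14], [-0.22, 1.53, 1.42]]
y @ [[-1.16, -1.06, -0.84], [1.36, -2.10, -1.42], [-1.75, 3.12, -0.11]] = [[1.85, -1.44, 0.09],[2.15, -7.76, -2.89],[-0.15, 1.45, -2.14]]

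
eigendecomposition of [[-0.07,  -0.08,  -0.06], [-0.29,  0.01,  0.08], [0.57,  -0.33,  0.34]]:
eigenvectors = [[(0.54+0j), (-0.1+0.16j), (-0.1-0.16j)], [(0.84+0j), 0.13-0.33j, (0.13+0.33j)], [(-0.07+0j), (0.91+0j), 0.91-0.00j]]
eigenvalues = [(-0.19+0j), (0.23+0.22j), (0.23-0.22j)]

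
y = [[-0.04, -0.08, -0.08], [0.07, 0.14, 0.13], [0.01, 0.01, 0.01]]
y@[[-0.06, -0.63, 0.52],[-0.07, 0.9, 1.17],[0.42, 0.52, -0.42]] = [[-0.03, -0.09, -0.08], [0.04, 0.15, 0.15], [0.0, 0.01, 0.01]]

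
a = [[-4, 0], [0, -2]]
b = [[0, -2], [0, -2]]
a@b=[[0, 8], [0, 4]]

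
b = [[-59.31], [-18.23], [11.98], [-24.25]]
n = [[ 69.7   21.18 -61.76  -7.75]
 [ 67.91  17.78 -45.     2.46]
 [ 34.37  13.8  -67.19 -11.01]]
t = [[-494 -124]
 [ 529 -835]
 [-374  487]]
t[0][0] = -494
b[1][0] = -18.23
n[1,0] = 67.91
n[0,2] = -61.76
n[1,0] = 67.91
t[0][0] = -494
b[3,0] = -24.25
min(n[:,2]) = -67.19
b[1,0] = -18.23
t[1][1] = -835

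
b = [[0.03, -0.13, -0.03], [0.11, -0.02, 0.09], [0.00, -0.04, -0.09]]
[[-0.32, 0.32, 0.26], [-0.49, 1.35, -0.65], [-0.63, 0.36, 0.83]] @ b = [[0.03, 0.02, 0.01],[0.13, 0.06, 0.19],[0.02, 0.04, -0.02]]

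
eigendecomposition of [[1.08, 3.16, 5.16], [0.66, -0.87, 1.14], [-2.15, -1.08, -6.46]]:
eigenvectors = [[-0.64, -0.91, -0.91], [-0.12, -0.24, 0.21], [0.76, 0.34, 0.36]]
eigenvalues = [-4.49, -0.03, -1.73]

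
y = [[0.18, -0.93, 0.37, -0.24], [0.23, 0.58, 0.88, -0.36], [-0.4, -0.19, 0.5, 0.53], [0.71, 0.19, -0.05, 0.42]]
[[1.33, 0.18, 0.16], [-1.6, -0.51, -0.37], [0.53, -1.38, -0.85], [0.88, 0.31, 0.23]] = y @ [[0.88, 0.97, 0.64], [-1.75, -0.2, -0.18], [-0.34, -1.08, -0.69], [1.36, -0.93, -0.54]]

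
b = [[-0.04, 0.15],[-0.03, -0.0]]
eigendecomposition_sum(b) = [[-0.02+0.03j,0.08+0.02j], [(-0.02-0j),0.04j]] + [[-0.02-0.03j, (0.08-0.02j)],[-0.02+0.00j, -0.04j]]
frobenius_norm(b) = 0.16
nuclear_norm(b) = 0.18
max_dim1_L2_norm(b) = 0.16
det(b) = 0.00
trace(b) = -0.04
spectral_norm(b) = 0.16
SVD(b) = [[-1.00, -0.05],  [-0.05, 1.00]] @ diag([0.15544099777629644, 0.028949891369561283]) @ [[0.27, -0.96], [-0.96, -0.27]]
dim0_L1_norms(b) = [0.07, 0.15]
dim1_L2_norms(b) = [0.16, 0.03]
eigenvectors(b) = [[0.91+0.00j, (0.91-0j)], [0.12+0.39j, (0.12-0.39j)]]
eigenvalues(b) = [(-0.02+0.06j), (-0.02-0.06j)]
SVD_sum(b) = [[-0.04, 0.15], [-0.0, 0.01]] + [[0.00, 0.0], [-0.03, -0.01]]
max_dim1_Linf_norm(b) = 0.15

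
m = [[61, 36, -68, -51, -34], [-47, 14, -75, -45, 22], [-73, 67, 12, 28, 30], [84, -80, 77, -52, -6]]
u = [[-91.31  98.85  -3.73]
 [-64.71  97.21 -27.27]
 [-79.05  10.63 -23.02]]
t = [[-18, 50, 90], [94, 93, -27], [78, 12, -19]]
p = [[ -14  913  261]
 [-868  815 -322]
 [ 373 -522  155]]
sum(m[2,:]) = 64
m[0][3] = -51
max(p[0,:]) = 913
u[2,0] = -79.05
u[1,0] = -64.71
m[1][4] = 22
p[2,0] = 373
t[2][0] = 78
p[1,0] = -868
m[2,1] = 67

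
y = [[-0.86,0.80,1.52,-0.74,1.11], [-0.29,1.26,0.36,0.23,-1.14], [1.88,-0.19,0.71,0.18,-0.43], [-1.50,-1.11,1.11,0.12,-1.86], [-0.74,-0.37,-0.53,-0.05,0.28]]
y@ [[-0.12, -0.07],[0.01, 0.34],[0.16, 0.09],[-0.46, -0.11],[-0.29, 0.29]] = [[0.37,0.87], [0.33,0.13], [-0.07,-0.28], [0.83,-0.73], [-0.06,-0.03]]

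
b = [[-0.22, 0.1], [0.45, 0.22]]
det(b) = -0.093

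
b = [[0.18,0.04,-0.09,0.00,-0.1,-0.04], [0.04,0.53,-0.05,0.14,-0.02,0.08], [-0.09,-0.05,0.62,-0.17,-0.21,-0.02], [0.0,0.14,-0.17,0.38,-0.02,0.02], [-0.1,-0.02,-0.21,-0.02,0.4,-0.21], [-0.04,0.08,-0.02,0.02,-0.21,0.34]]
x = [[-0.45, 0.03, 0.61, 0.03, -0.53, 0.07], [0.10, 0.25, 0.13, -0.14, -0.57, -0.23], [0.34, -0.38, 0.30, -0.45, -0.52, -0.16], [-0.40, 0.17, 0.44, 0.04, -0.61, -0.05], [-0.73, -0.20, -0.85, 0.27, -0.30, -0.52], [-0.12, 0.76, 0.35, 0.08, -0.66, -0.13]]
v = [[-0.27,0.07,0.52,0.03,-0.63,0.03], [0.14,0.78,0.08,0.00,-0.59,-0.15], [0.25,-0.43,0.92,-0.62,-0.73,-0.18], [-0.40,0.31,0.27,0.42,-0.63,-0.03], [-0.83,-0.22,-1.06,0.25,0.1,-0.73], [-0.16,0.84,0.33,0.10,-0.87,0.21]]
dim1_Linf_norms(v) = [0.63, 0.78, 0.92, 0.63, 1.06, 0.87]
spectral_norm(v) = 2.15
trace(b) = 2.45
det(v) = 0.02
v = b + x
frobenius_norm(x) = 2.42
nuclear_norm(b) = 2.45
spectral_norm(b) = 0.82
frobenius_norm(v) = 2.97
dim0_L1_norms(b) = [0.45, 0.86, 1.16, 0.73, 0.96, 0.71]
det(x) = 0.00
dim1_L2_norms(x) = [0.93, 0.7, 0.92, 0.87, 1.31, 1.08]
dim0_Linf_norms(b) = [0.18, 0.53, 0.62, 0.38, 0.4, 0.34]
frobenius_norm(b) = 1.21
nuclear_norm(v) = 5.73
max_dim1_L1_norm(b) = 1.16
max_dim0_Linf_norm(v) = 1.06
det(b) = -0.00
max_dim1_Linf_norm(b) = 0.62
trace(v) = 2.16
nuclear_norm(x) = 4.60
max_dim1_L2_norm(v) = 1.57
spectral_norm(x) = 1.67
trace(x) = -0.29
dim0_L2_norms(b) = [0.23, 0.56, 0.68, 0.44, 0.51, 0.41]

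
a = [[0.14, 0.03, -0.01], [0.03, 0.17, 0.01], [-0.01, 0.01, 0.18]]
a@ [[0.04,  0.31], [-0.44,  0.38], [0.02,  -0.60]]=[[-0.01,0.06], [-0.07,0.07], [-0.0,-0.11]]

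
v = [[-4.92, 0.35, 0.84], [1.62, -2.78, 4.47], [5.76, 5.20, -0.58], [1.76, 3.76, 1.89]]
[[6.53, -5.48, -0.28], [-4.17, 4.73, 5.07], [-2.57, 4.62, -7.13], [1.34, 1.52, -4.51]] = v @ [[-1.25,1.16,0.01], [0.90,-0.35,-1.35], [0.08,0.42,0.29]]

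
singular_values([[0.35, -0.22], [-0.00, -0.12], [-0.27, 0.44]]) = [0.65, 0.17]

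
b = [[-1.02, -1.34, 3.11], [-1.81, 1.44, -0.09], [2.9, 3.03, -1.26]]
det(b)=-25.065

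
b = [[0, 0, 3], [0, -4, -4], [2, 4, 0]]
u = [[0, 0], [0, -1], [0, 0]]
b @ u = [[0, 0], [0, 4], [0, -4]]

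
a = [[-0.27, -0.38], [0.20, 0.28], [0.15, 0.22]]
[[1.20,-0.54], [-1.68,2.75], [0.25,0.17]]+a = [[0.93, -0.92], [-1.48, 3.03], [0.4, 0.39]]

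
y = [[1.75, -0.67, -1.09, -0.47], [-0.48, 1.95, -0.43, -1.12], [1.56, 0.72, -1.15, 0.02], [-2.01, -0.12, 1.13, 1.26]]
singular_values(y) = [3.81, 2.46, 0.97, 0.24]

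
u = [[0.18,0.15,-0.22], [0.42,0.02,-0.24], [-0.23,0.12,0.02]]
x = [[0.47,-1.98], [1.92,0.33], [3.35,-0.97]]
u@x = [[-0.36, -0.09], [-0.57, -0.59], [0.19, 0.48]]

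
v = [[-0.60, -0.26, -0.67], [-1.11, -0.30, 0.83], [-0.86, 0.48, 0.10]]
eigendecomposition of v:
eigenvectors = [[-0.36,  0.65,  -0.21], [0.67,  0.74,  -0.93], [0.64,  0.17,  0.3]]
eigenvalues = [1.08, -1.07, -0.81]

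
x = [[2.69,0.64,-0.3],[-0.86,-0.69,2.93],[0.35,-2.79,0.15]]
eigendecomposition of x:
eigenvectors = [[0.97+0.00j, -0.11-0.04j, (-0.11+0.04j)],[(-0.06+0j), (0.71+0j), 0.71-0.00j],[(0.21+0j), (0.08+0.69j), (0.08-0.69j)]]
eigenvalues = [(2.58+0j), (-0.22+2.89j), (-0.22-2.89j)]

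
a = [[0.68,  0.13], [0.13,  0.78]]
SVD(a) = [[0.57, 0.82], [0.82, -0.57]] @ diag([0.8692838827718412, 0.5907161172281589]) @ [[0.57, 0.82],  [0.82, -0.57]]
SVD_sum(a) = [[0.28,0.41], [0.41,0.59]] + [[0.4, -0.28], [-0.28, 0.19]]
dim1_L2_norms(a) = [0.69, 0.79]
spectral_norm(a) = 0.87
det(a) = 0.51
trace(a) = 1.46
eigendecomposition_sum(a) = [[0.40, -0.28],[-0.28, 0.19]] + [[0.28,0.41], [0.41,0.59]]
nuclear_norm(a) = 1.46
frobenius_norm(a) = 1.05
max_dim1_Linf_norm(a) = 0.78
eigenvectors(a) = [[-0.82, -0.57], [0.57, -0.82]]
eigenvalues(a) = [0.59, 0.87]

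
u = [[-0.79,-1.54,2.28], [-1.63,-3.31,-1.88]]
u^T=[[-0.79, -1.63], [-1.54, -3.31], [2.28, -1.88]]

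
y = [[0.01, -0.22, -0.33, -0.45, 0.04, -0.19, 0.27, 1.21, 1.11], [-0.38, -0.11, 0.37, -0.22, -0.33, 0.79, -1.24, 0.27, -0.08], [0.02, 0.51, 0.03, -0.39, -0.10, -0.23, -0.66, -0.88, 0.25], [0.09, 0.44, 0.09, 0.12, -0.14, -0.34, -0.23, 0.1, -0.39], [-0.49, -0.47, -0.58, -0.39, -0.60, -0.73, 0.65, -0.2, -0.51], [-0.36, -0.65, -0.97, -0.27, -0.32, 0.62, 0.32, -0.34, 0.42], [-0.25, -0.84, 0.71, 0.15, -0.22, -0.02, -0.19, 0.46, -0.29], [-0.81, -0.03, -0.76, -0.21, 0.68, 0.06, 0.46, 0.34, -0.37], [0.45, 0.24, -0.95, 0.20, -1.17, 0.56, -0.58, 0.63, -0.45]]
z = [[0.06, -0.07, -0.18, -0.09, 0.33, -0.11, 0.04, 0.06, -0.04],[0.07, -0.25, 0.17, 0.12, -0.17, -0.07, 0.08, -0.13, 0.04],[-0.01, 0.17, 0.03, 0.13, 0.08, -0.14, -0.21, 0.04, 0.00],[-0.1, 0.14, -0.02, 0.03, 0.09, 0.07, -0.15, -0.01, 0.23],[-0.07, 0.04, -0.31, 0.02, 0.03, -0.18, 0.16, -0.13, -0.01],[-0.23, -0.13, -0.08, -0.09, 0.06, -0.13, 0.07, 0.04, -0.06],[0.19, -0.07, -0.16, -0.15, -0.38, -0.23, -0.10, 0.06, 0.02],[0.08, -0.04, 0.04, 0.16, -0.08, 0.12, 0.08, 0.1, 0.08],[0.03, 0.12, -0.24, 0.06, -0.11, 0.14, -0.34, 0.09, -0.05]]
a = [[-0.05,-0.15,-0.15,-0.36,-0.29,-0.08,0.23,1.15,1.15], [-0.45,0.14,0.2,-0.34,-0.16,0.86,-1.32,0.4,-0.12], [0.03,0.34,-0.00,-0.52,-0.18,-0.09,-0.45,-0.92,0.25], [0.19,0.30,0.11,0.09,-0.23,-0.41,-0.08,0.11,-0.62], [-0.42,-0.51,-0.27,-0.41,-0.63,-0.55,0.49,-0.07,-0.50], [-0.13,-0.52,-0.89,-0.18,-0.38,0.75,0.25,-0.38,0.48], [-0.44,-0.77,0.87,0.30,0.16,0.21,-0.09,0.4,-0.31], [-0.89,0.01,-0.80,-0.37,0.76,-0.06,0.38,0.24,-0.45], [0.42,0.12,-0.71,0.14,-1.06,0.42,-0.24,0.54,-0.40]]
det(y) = 0.33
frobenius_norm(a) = 4.42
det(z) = -0.00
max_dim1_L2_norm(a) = 1.75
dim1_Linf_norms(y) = [1.21, 1.24, 0.88, 0.44, 0.73, 0.97, 0.84, 0.81, 1.17]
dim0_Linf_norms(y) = [0.81, 0.84, 0.97, 0.45, 1.17, 0.79, 1.24, 1.21, 1.11]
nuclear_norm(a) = 11.46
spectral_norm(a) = 2.04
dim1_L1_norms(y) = [3.83, 3.79, 3.07, 1.94, 4.62, 4.27, 3.13, 3.72, 5.23]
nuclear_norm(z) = 3.31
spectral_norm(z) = 0.62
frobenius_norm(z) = 1.22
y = z + a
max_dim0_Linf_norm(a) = 1.32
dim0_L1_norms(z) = [0.84, 1.03, 1.23, 0.85, 1.33, 1.19, 1.23, 0.66, 0.53]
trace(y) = -0.23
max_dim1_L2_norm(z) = 0.55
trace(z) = -0.28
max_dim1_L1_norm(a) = 4.05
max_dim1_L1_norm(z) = 1.36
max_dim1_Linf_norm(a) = 1.32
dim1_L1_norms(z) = [0.98, 1.1, 0.81, 0.84, 0.95, 0.89, 1.36, 0.78, 1.18]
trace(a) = 0.05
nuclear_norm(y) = 11.92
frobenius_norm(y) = 4.57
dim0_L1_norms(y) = [2.86, 3.51, 4.79, 2.4, 3.6, 3.54, 4.6, 4.43, 3.87]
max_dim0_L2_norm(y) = 1.88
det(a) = 0.00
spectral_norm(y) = 2.33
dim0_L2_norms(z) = [0.35, 0.39, 0.5, 0.32, 0.57, 0.42, 0.49, 0.25, 0.26]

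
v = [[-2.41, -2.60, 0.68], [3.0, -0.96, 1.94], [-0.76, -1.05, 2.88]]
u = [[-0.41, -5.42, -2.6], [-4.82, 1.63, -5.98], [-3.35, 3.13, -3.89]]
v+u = [[-2.82, -8.02, -1.92], [-1.82, 0.67, -4.04], [-4.11, 2.08, -1.01]]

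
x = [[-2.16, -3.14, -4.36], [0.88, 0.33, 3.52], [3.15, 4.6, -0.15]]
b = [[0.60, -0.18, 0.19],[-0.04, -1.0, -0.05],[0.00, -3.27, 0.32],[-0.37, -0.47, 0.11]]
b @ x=[[-0.86, -1.07, -3.28],[-0.95, -0.43, -3.34],[-1.87, 0.39, -11.56],[0.73, 1.51, -0.06]]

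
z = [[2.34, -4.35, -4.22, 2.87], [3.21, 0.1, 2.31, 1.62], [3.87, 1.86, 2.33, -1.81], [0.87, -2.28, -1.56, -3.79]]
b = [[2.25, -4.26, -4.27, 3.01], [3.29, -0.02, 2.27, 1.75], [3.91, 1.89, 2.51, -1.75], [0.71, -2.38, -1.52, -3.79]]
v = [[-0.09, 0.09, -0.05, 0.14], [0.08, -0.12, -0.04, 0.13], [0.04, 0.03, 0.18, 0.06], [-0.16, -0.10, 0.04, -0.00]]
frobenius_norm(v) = 0.39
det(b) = 256.08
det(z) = 240.78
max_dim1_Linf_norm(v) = 0.18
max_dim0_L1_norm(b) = 10.57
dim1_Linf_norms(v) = [0.14, 0.13, 0.18, 0.16]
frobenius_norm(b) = 10.98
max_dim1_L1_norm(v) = 0.37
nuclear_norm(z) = 19.55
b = z + v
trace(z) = 0.98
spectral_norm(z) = 7.68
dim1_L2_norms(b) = [7.11, 4.36, 5.31, 4.78]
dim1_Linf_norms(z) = [4.35, 3.21, 3.87, 3.79]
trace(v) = -0.03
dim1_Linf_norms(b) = [4.27, 3.29, 3.91, 3.79]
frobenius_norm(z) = 10.89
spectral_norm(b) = 7.74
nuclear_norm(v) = 0.78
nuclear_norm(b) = 19.73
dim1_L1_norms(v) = [0.37, 0.37, 0.31, 0.3]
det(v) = -0.00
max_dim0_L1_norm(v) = 0.37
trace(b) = 0.95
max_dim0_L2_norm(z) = 5.61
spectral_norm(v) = 0.21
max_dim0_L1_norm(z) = 10.42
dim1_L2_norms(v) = [0.2, 0.2, 0.2, 0.19]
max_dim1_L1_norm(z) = 13.78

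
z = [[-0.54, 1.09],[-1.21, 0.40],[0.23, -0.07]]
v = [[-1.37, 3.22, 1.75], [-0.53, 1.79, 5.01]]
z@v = [[0.16, 0.21, 4.52],[1.45, -3.18, -0.11],[-0.28, 0.62, 0.05]]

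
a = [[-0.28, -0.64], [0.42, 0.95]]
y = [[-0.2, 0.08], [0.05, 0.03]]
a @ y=[[0.02, -0.04], [-0.04, 0.06]]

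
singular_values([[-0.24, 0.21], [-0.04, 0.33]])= [0.43, 0.16]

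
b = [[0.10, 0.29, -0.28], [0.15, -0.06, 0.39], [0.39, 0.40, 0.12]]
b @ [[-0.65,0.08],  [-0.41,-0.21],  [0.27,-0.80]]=[[-0.26,0.17], [0.03,-0.29], [-0.39,-0.15]]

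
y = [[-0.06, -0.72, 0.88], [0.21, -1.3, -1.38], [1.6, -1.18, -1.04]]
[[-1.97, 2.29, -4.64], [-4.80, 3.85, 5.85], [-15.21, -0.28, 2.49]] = y @ [[-7.64, -2.65, -1.26], [2.88, -3.19, 0.53], [-0.40, -0.19, -4.93]]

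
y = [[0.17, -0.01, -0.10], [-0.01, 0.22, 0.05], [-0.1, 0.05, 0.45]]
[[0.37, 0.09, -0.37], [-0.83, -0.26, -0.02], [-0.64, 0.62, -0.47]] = y @ [[1.55,1.58,-3.19],[-3.56,-1.53,0.15],[-0.68,1.89,-1.76]]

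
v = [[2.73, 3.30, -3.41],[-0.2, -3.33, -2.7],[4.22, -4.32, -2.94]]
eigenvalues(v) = [(1.45+3.56j), (1.45-3.56j), (-6.45+0j)]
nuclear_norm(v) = 15.40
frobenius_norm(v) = 9.67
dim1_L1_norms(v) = [9.44, 6.23, 11.48]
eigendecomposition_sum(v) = [[(1.33+1.55j), (1.79-0.82j), -1.63+0.62j], [(-0.56+0.52j), 0.33+0.65j, (-0.26-0.6j)], [(1.58-0.31j), (0.14-1.54j), -0.21+1.36j]] + [[1.33-1.55j, (1.79+0.82j), (-1.63-0.62j)],[(-0.56-0.52j), 0.33-0.65j, (-0.26+0.6j)],[1.58+0.31j, 0.14+1.54j, (-0.21-1.36j)]] + [[0.06+0.00j, -0.27-0.00j, -0.15-0.00j],  [0.92+0.00j, -4.00-0.00j, (-2.18-0j)],  [(1.06+0j), -4.60-0.00j, (-2.51-0j)]]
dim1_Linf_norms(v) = [3.41, 3.33, 4.32]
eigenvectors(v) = [[(-0.75+0j),-0.75-0.00j,0.04+0.00j],[-0.01-0.28j,-0.01+0.28j,(0.66+0j)],[(-0.29+0.52j),-0.29-0.52j,(0.75+0j)]]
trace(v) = -3.54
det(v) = -95.52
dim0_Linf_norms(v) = [4.22, 4.32, 3.41]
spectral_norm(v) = 7.62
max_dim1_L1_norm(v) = 11.48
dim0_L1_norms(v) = [7.15, 10.95, 9.05]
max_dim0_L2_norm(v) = 6.38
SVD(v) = [[-0.19, 0.96, -0.22], [-0.46, -0.29, -0.84], [-0.87, -0.05, 0.49]] @ diag([7.619382940627349, 5.500402264487865, 2.2792276176138495]) @ [[-0.54, 0.61, 0.58], [0.44, 0.79, -0.42], [0.72, -0.03, 0.69]]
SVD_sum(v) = [[0.76, -0.87, -0.83], [1.88, -2.14, -2.04], [3.55, -4.05, -3.85]] + [[2.33, 4.16, -2.23], [-0.7, -1.25, 0.67], [-0.13, -0.24, 0.13]] + [[-0.37,0.02,-0.35], [-1.38,0.06,-1.33], [0.81,-0.04,0.78]]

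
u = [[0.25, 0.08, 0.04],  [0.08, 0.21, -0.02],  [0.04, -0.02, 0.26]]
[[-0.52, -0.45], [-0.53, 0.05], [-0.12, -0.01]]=u @ [[-1.36,-2.21],[-2.03,1.11],[-0.41,0.37]]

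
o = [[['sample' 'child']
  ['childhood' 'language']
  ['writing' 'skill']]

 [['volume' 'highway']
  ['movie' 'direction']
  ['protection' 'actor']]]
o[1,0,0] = 'volume'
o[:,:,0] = [['sample', 'childhood', 'writing'], ['volume', 'movie', 'protection']]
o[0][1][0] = 'childhood'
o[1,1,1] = 'direction'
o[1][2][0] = 'protection'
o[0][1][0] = 'childhood'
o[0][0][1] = 'child'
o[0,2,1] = 'skill'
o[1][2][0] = 'protection'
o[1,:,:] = [['volume', 'highway'], ['movie', 'direction'], ['protection', 'actor']]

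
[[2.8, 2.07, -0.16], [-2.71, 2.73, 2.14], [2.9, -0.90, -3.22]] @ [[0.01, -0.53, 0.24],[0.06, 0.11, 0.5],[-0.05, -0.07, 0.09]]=[[0.16, -1.25, 1.69], [0.03, 1.59, 0.91], [0.14, -1.41, -0.04]]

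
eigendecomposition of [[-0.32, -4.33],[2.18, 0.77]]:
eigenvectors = [[(0.82+0j), 0.82-0.00j],[-0.10-0.57j, -0.10+0.57j]]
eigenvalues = [(0.22+3.02j), (0.22-3.02j)]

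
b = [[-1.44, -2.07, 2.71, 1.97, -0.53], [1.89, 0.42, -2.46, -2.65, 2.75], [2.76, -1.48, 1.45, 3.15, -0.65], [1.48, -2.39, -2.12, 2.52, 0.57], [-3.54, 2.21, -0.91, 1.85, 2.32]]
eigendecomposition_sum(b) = [[(-1.23+0.44j), -0.32-0.38j, 0.69-0.29j, -0.04-0.27j, 0.05+0.25j],[(1.34+2.55j), (-0.73+0.81j), -0.85-1.41j, (-0.58+0.16j), 0.53-0.18j],[0.60-0.35j, (0.2+0.17j), -0.33+0.22j, (0.05+0.14j), -0.05-0.13j],[0.85+1.30j, -0.35+0.47j, -0.53-0.72j, -0.30+0.12j, 0.28-0.12j],[-1.05-1.64j, 0.44-0.58j, (0.65+0.9j), (0.38-0.14j), (-0.35+0.15j)]] + [[(-1.23-0.44j), -0.32+0.38j, 0.69+0.29j, -0.04+0.27j, (0.05-0.25j)], [(1.34-2.55j), (-0.73-0.81j), (-0.85+1.41j), (-0.58-0.16j), 0.53+0.18j], [0.60+0.35j, 0.20-0.17j, (-0.33-0.22j), 0.05-0.14j, (-0.05+0.13j)], [0.85-1.30j, (-0.35-0.47j), (-0.53+0.72j), -0.30-0.12j, (0.28+0.12j)], [-1.05+1.64j, 0.44+0.58j, 0.65-0.90j, 0.38+0.14j, (-0.35-0.15j)]] + [[(0.73-0j), (-1.58-0j), 0.74+0.00j, (1.63-0j), -1.13-0.00j], [(-0.9+0j), (1.98+0j), -0.92-0.00j, (-2.04+0j), (1.41+0j)], [(0.98-0j), (-2.14-0j), (1+0j), 2.21-0.00j, (-1.53-0j)], [0.10-0.00j, (-0.22-0j), (0.1+0j), 0.23-0.00j, (-0.16-0j)], [-1.39+0.00j, (3.04+0j), (-1.42-0j), (-3.14+0j), (2.18+0j)]] + [[(0.15+0.13j), 0.07+0.46j, 0.30+0.42j, (0.21-0.84j), 0.25+0.00j], [0.05+0.10j, -0.05+0.26j, 0.08+0.28j, (0.27-0.41j), 0.14+0.05j], [0.29+0.26j, (0.13+0.9j), (0.56+0.83j), 0.42-1.61j, 0.49+0.01j], [(-0.16+0.3j), -0.74+0.29j, -0.59+0.64j, 1.45+0.03j, 0.09+0.42j], [-0.03+0.54j, -0.86+0.93j, (-0.4+1.33j), 2.11-0.97j, 0.42+0.54j]] + [[0.15-0.13j, (0.07-0.46j), 0.30-0.42j, (0.21+0.84j), (0.25-0j)],[0.05-0.10j, (-0.05-0.26j), (0.08-0.28j), (0.27+0.41j), 0.14-0.05j],[(0.29-0.26j), 0.13-0.90j, (0.56-0.83j), 0.42+1.61j, (0.49-0.01j)],[-0.16-0.30j, -0.74-0.29j, (-0.59-0.64j), 1.45-0.03j, (0.09-0.42j)],[(-0.03-0.54j), -0.86-0.93j, -0.40-1.33j, 2.11+0.97j, 0.42-0.54j]]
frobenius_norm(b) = 10.52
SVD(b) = [[0.49, 0.32, -0.06, 0.59, -0.55], [-0.53, -0.49, 0.21, 0.14, -0.64], [0.59, -0.28, 0.19, -0.65, -0.35], [0.26, -0.36, 0.71, 0.4, 0.38], [-0.25, 0.67, 0.65, -0.24, -0.15]] @ diag([6.943265169870027, 5.869009354095732, 4.523120666411022, 2.0732140339821217, 1.793003343218194]) @ [[0.17, -0.47, 0.46, 0.64, -0.36], [-0.86, 0.32, 0.31, 0.24, -0.0], [-0.05, -0.08, -0.55, 0.65, 0.53], [-0.45, -0.81, -0.16, -0.33, 0.08], [-0.16, 0.09, -0.61, 0.11, -0.76]]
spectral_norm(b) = 6.94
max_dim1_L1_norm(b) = 10.83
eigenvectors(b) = [[0.04-0.32j, (0.04+0.32j), 0.35+0.00j, (0.16-0.2j), (0.16+0.2j)], [(-0.71+0j), (-0.71-0j), (-0.44+0j), (0.13-0.08j), 0.13+0.08j], [(0.01+0.17j), 0.01-0.17j, 0.48+0.00j, (0.32-0.38j), 0.32+0.38j], [-0.38+0.04j, (-0.38-0.04j), (0.05+0j), 0.39+0.19j, 0.39-0.19j], [0.47-0.04j, (0.47+0.04j), (-0.68+0j), 0.69+0.00j, 0.69-0.00j]]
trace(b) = 5.27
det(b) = 685.16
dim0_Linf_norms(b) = [3.54, 2.39, 2.71, 3.15, 2.75]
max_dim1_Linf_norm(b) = 3.54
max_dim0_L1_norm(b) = 12.14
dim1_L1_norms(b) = [8.72, 10.17, 9.49, 9.08, 10.83]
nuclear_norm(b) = 21.20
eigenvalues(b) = [(-2.94+1.74j), (-2.94-1.74j), (6.1+0j), (2.53+1.8j), (2.53-1.8j)]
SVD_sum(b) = [[0.57,-1.62,1.56,2.18,-1.25], [-0.62,1.75,-1.69,-2.36,1.35], [0.68,-1.92,1.86,2.6,-1.49], [0.3,-0.86,0.83,1.15,-0.66], [-0.29,0.81,-0.79,-1.10,0.63]] + [[-1.64,0.60,0.60,0.45,-0.0], [2.50,-0.92,-0.91,-0.69,0.0], [1.42,-0.52,-0.52,-0.39,0.00], [1.82,-0.67,-0.66,-0.50,0.00], [-3.37,1.24,1.23,0.93,-0.01]] + [[0.01, 0.02, 0.14, -0.16, -0.13],[-0.05, -0.07, -0.51, 0.61, 0.50],[-0.04, -0.07, -0.48, 0.57, 0.46],[-0.16, -0.25, -1.74, 2.07, 1.68],[-0.15, -0.23, -1.59, 1.89, 1.53]] + [[-0.54, -0.99, -0.19, -0.4, 0.1], [-0.13, -0.23, -0.04, -0.09, 0.02], [0.60, 1.09, 0.21, 0.44, -0.11], [-0.37, -0.68, -0.13, -0.27, 0.07], [0.22, 0.4, 0.08, 0.16, -0.04]] + [[0.16, -0.09, 0.60, -0.10, 0.76], [0.18, -0.1, 0.70, -0.12, 0.88], [0.10, -0.05, 0.38, -0.07, 0.48], [-0.11, 0.06, -0.41, 0.07, -0.52], [0.04, -0.02, 0.16, -0.03, 0.20]]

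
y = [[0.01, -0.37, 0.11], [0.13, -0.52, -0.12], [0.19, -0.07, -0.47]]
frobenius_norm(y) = 0.84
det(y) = -0.00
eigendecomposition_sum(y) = [[(-0.01+0j), 0.01-0.00j, -0.00+0.00j], [(-0+0j), 0.00-0.00j, -0.00+0.00j], [-0.00+0.00j, 0.00-0.00j, -0.00+0.00j]] + [[0.01+0.10j, -0.19+0.01j, 0.06-0.25j], [(0.07+0.13j), -0.26+0.12j, (-0.06-0.39j)], [(0.1+0.01j), -0.04+0.19j, (-0.23-0.12j)]] + [[(0.01-0.1j),  (-0.19-0.01j),  0.06+0.25j], [(0.07-0.13j),  -0.26-0.12j,  -0.06+0.39j], [0.10-0.01j,  -0.04-0.19j,  -0.23+0.12j]]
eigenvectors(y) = [[-0.92+0.00j, (0.45+0.18j), (0.45-0.18j)], [(-0.15+0j), (0.73+0j), 0.73-0.00j], [-0.36+0.00j, 0.28-0.40j, (0.28+0.4j)]]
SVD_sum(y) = [[0.08, -0.26, -0.11], [0.15, -0.48, -0.2], [0.08, -0.25, -0.1]] + [[-0.07, -0.11, 0.22], [-0.02, -0.04, 0.08], [0.11, 0.18, -0.37]] + [[-0.00, -0.00, -0.0], [0.00, 0.0, 0.0], [-0.0, -0.0, -0.00]]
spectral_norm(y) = 0.68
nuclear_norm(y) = 1.19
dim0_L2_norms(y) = [0.23, 0.64, 0.5]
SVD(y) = [[-0.43, -0.50, -0.75], [-0.80, -0.17, 0.58], [-0.42, 0.85, -0.33]] @ diag([0.6787993822586131, 0.5018952467538331, 0.005706131021472889]) @ [[-0.28, 0.89, 0.36], [0.27, 0.43, -0.86], [0.92, 0.14, 0.36]]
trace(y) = -0.98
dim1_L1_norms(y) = [0.49, 0.77, 0.73]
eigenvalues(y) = [(-0.01+0j), (-0.49+0.1j), (-0.49-0.1j)]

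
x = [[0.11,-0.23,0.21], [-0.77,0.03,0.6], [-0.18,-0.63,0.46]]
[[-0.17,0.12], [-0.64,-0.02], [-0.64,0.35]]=x @ [[0.46, -0.03], [0.51, -0.57], [-0.51, -0.04]]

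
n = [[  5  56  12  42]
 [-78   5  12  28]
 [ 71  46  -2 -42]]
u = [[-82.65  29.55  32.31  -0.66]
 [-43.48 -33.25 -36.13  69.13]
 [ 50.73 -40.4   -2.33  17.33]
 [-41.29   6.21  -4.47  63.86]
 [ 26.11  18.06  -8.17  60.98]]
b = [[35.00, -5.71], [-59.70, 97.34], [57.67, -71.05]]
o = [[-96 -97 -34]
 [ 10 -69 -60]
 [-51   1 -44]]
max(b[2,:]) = 57.67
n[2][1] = 46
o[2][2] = -44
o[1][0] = 10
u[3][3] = 63.86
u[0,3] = -0.66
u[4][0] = 26.11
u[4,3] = 60.98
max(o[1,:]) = 10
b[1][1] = 97.34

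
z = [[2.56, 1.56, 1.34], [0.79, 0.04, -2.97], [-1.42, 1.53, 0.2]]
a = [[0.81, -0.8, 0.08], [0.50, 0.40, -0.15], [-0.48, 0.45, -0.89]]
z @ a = [[2.21, -0.82, -1.22], [2.09, -1.95, 2.70], [-0.48, 1.84, -0.52]]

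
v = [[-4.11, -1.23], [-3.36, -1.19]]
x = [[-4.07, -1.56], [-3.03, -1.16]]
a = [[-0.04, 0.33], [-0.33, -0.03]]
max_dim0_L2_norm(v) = 5.31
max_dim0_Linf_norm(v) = 4.11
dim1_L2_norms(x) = [4.36, 3.24]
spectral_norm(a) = 0.34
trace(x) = -5.23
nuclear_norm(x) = 5.43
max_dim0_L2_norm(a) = 0.33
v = a + x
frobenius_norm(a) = 0.47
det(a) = 0.11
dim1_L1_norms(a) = [0.37, 0.36]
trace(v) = -5.30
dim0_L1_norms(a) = [0.37, 0.36]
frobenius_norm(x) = 5.43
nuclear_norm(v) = 5.71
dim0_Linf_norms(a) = [0.33, 0.33]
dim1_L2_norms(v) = [4.29, 3.56]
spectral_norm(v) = 5.58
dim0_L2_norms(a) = [0.33, 0.33]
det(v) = 0.76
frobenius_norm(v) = 5.58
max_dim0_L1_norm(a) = 0.37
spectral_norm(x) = 5.43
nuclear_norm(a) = 0.66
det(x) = -0.01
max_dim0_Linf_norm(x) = 4.07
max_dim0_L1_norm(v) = 7.47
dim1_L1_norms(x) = [5.63, 4.19]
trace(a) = -0.07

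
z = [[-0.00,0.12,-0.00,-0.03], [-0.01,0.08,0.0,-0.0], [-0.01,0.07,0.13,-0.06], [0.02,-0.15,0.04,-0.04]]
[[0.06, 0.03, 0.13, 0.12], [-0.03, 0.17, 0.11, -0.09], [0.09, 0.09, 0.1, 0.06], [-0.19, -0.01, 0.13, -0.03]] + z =[[0.06, 0.15, 0.13, 0.09],[-0.04, 0.25, 0.11, -0.09],[0.08, 0.16, 0.23, 0.0],[-0.17, -0.16, 0.17, -0.07]]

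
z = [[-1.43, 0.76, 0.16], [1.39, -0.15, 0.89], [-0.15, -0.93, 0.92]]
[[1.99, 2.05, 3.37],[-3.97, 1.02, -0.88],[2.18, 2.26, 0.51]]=z@[[-2.76,-0.94,-1.51], [-2.46,0.37,1.26], [-0.57,2.68,1.58]]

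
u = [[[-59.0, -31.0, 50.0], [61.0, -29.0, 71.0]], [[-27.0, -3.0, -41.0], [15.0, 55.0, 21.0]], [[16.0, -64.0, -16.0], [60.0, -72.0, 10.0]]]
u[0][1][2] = 71.0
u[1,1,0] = 15.0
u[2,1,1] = -72.0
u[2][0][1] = -64.0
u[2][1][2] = 10.0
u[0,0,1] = -31.0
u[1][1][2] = 21.0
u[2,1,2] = 10.0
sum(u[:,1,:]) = 192.0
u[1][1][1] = 55.0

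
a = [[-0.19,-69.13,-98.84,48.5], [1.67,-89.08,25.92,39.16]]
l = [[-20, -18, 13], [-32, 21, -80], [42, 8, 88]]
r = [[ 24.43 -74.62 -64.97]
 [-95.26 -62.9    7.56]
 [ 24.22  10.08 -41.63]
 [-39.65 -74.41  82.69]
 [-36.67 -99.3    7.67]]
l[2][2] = 88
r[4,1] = -99.3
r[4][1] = -99.3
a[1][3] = 39.16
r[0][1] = -74.62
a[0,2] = -98.84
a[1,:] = [1.67, -89.08, 25.92, 39.16]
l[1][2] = -80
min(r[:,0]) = -95.26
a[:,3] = [48.5, 39.16]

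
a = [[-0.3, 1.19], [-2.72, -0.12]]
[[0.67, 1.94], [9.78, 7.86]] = a@[[-3.58, -2.93], [-0.34, 0.89]]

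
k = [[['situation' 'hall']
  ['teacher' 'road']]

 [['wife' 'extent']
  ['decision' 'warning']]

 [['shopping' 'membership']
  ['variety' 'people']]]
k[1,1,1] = 'warning'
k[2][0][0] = 'shopping'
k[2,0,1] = 'membership'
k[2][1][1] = 'people'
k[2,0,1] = 'membership'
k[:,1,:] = [['teacher', 'road'], ['decision', 'warning'], ['variety', 'people']]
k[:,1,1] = ['road', 'warning', 'people']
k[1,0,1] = 'extent'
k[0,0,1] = 'hall'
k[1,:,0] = ['wife', 'decision']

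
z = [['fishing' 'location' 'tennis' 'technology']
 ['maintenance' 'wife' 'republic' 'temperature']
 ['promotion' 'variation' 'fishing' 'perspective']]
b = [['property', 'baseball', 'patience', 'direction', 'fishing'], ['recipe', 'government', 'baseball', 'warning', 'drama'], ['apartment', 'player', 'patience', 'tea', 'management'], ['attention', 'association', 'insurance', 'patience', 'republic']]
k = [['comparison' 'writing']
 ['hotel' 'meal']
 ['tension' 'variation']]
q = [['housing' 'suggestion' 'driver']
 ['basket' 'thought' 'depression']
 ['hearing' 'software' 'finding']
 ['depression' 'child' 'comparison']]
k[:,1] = ['writing', 'meal', 'variation']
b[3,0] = 'attention'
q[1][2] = 'depression'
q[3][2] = 'comparison'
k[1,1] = 'meal'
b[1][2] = 'baseball'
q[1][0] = 'basket'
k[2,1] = 'variation'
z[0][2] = 'tennis'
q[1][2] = 'depression'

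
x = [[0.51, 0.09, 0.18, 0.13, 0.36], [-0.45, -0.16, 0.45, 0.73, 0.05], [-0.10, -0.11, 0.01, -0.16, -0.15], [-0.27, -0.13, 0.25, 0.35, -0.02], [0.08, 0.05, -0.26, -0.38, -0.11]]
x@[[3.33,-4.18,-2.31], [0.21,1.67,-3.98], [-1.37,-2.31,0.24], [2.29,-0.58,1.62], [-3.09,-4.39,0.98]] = [[0.66,-4.05,-0.93], [-0.63,-0.07,3.02], [-0.27,0.96,0.26], [-0.41,0.22,1.75], [0.10,1.05,-1.17]]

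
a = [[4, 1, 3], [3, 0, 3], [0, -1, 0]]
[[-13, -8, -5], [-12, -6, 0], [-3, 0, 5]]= a@ [[-4, -2, 0], [3, 0, -5], [0, 0, 0]]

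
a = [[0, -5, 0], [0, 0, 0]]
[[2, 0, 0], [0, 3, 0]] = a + [[2, 5, 0], [0, 3, 0]]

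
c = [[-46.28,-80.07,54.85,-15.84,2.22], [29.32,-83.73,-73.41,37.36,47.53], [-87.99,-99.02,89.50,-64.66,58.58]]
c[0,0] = -46.28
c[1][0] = 29.32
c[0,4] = 2.22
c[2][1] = -99.02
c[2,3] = -64.66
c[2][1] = -99.02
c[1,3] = 37.36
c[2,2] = 89.5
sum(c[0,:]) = -85.12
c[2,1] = -99.02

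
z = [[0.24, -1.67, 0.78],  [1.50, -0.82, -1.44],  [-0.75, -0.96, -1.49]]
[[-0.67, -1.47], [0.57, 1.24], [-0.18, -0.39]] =z @ [[0.32, 0.69], [0.33, 0.72], [-0.25, -0.55]]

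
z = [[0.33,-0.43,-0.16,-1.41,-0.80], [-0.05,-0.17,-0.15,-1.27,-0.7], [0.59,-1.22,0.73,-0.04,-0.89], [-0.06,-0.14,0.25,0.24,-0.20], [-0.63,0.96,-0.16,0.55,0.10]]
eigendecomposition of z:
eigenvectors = [[-0.69+0.00j, (-0.69-0j), -0.58+0.10j, (-0.58-0.1j), (0.29+0j)], [(-0.47-0.02j), (-0.47+0.02j), -0.63+0.00j, (-0.63-0j), (0.45+0j)], [0.42+0.15j, (0.42-0.15j), -0.34+0.08j, -0.34-0.08j, 0.77+0.00j], [(0.3+0.04j), (0.3-0.04j), (-0.06+0.04j), (-0.06-0.04j), (-0.28+0j)], [0.11-0.03j, (0.11+0.03j), 0.15+0.33j, (0.15-0.33j), (0.22+0j)]]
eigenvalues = [(0.88+0.07j), (0.88-0.07j), (-0.26+0.49j), (-0.26-0.49j), (-0+0j)]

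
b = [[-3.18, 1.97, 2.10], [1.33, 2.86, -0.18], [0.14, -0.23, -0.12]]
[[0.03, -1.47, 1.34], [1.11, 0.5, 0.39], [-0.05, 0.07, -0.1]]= b@[[0.31,0.27,-0.38], [0.26,0.03,0.30], [0.24,-0.32,-0.22]]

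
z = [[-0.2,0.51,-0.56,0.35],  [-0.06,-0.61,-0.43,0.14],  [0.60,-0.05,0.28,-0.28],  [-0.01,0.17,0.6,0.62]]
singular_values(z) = [1.04, 0.97, 0.67, 0.37]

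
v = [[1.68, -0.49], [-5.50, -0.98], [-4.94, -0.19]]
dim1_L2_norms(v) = [1.75, 5.59, 4.94]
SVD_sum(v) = [[1.62, 0.16], [-5.54, -0.54], [-4.91, -0.48]] + [[0.06, -0.65], [0.04, -0.44], [-0.03, 0.29]]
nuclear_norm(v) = 8.45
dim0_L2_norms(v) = [7.58, 1.11]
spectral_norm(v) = 7.62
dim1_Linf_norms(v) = [1.68, 5.5, 4.94]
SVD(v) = [[-0.21, -0.78],[0.73, -0.53],[0.65, 0.34]] @ diag([7.61642094209501, 0.8382911384576222]) @ [[-1.0, -0.1],[-0.1, 1.0]]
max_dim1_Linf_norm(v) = 5.5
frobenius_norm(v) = 7.66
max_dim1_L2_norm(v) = 5.59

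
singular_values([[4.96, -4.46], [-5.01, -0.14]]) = [7.8, 2.95]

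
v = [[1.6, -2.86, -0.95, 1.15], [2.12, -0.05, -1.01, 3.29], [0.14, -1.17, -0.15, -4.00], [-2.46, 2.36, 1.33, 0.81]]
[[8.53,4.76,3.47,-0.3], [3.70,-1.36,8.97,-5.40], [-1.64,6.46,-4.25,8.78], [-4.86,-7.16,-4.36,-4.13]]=v @[[0.17, -0.18, 2.22, 1.50], [-2.62, -1.34, 0.8, -0.48], [0.60, -2.65, -1.17, 1.78], [1.16, -1.13, 0.95, -2.07]]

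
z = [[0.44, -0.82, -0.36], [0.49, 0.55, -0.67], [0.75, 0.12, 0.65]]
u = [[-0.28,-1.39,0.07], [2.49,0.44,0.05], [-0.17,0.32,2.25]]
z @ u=[[-2.1, -1.09, -0.82], [1.35, -0.65, -1.45], [-0.02, -0.78, 1.52]]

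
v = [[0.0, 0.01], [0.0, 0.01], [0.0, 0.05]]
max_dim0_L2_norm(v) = 0.05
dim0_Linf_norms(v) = [0.0, 0.05]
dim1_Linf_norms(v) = [0.01, 0.01, 0.05]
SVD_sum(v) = [[0.0, 0.01], [0.00, 0.01], [0.0, 0.05]] + [[0.00,  0.0], [-0.00,  0.00], [-0.00,  0.00]]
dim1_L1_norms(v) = [0.01, 0.01, 0.05]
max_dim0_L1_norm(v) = 0.07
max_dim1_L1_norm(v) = 0.05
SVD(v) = [[-0.19, -0.98], [-0.19, 0.04], [-0.96, 0.19]] @ diag([0.051961524227066326, 0.0]) @ [[-0.00, -1.0], [-1.0, 0.0]]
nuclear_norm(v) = 0.05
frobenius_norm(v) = 0.05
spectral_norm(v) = 0.05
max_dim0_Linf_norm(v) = 0.05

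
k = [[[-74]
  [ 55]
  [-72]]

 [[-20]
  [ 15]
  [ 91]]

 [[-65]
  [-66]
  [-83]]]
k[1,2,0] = 91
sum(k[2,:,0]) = -214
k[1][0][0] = -20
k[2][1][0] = -66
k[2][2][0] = -83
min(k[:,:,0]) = -83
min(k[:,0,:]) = -74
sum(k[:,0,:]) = -159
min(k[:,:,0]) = -83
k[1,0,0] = -20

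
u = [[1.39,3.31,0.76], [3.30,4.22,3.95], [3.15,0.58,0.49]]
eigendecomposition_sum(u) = [[2.21+0.00j, 2.52-0.00j, (1.66+0j)], [3.79+0.00j, 4.32-0.00j, (2.84+0j)], [(1.31+0j), (1.49-0j), (0.98+0j)]] + [[(-0.41+0.55j), (0.39-0.18j), (-0.45-0.41j)], [(-0.25-0.61j), -0.05+0.41j, (0.56-0.16j)], [(0.92+0.19j), -0.45-0.38j, (-0.24+0.79j)]] + [[-0.41-0.55j, (0.39+0.18j), (-0.45+0.41j)], [(-0.25+0.61j), -0.05-0.41j, 0.56+0.16j], [0.92-0.19j, (-0.45+0.38j), -0.24-0.79j]]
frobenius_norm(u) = 8.26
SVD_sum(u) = [[1.88, 2.24, 1.65], [3.70, 4.4, 3.25], [1.34, 1.59, 1.18]] + [[-0.68, 0.46, 0.15],[-0.29, 0.20, 0.06],[1.75, -1.19, -0.39]] + [[0.18, 0.61, -1.04], [-0.11, -0.38, 0.64], [0.05, 0.17, -0.3]]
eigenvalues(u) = [(7.51+0j), (-0.7+1.76j), (-0.7-1.76j)]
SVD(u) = [[-0.43, -0.36, -0.83], [-0.85, -0.15, 0.51], [-0.31, 0.92, -0.24]] @ diag([7.785836232177043, 2.3382311442425965, 1.4761874141900786]) @ [[-0.56, -0.67, -0.49],[0.81, -0.55, -0.18],[-0.15, -0.5, 0.85]]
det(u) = 26.87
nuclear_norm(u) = 11.60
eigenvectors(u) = [[(0.48+0j),-0.22+0.47j,(-0.22-0.47j)], [0.83+0.00j,-0.27-0.41j,-0.27+0.41j], [0.29+0.00j,0.70+0.00j,0.70-0.00j]]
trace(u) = 6.10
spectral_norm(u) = 7.79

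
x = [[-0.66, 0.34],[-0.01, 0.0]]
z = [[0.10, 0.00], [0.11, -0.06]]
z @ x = [[-0.07, 0.03], [-0.07, 0.04]]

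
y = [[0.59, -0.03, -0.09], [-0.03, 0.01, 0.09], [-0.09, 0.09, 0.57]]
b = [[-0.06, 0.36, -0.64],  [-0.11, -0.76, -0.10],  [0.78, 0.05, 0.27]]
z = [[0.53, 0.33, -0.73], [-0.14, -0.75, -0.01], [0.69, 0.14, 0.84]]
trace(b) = -0.55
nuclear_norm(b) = 2.27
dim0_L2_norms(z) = [0.88, 0.83, 1.11]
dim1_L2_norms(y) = [0.6, 0.1, 0.58]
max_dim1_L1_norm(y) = 0.75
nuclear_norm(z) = 2.74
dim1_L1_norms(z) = [1.59, 0.9, 1.67]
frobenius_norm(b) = 1.35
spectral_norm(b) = 0.91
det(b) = -0.38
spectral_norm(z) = 1.14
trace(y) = 1.17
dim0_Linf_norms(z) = [0.69, 0.75, 0.84]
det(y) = -0.00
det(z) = -0.66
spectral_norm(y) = 0.68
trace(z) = 0.62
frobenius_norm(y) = 0.84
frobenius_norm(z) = 1.65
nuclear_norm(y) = 1.18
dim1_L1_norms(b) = [1.06, 0.97, 1.1]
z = y + b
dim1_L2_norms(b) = [0.74, 0.77, 0.83]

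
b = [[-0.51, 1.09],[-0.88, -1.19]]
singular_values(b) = [1.66, 0.95]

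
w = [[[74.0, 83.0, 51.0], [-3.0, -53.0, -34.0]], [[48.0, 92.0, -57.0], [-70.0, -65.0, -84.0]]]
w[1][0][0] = 48.0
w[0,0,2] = 51.0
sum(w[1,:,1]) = 27.0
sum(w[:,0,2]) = -6.0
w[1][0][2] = -57.0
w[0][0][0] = 74.0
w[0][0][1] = 83.0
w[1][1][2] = -84.0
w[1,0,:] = [48.0, 92.0, -57.0]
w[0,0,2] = 51.0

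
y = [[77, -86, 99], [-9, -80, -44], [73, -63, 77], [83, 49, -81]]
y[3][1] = 49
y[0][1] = -86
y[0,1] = -86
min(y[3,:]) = -81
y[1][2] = -44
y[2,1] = -63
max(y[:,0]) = 83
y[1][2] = -44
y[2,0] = 73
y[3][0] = 83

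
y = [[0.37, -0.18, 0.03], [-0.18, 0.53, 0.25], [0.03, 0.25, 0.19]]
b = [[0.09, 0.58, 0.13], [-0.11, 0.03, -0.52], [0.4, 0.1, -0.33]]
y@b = [[0.07,0.21,0.13], [0.03,-0.06,-0.38], [0.05,0.04,-0.19]]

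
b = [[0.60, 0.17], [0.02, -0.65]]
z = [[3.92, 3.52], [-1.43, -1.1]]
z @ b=[[2.42, -1.62], [-0.88, 0.47]]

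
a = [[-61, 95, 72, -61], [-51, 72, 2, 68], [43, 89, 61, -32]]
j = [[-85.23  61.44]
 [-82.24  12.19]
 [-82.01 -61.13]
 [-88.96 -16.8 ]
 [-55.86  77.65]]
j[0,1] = 61.44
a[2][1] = 89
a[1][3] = 68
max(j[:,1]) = 77.65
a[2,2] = 61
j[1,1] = 12.19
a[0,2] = 72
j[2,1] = -61.13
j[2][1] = -61.13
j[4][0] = -55.86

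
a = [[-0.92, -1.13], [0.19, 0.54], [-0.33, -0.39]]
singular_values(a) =[1.64, 0.18]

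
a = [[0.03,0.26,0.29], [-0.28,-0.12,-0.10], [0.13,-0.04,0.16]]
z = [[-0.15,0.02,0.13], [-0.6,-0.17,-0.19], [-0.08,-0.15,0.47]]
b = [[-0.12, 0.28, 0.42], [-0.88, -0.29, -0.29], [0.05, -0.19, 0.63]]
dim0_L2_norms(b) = [0.89, 0.45, 0.81]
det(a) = 0.02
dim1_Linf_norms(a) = [0.29, 0.28, 0.16]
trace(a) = 0.07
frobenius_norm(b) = 1.28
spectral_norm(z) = 0.66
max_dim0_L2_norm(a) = 0.35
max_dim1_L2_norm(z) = 0.65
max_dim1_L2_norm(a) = 0.39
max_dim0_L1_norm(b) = 1.34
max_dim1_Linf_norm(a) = 0.29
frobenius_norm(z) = 0.85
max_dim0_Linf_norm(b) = 0.88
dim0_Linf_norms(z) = [0.6, 0.17, 0.47]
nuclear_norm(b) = 2.07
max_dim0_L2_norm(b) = 0.89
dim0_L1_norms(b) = [1.05, 0.76, 1.34]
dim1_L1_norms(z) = [0.3, 0.96, 0.7]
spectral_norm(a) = 0.47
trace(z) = 0.15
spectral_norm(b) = 1.01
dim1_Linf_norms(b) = [0.42, 0.88, 0.63]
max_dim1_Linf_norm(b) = 0.88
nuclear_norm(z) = 1.27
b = z + a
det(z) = 0.03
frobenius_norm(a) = 0.55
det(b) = 0.26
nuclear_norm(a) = 0.85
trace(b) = 0.22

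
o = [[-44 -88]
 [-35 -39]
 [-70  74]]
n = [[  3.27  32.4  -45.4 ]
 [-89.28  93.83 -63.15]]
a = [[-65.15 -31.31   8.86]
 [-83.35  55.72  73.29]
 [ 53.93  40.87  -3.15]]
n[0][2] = -45.4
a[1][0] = -83.35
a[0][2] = 8.86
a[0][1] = -31.31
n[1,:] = [-89.28, 93.83, -63.15]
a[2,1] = 40.87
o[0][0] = -44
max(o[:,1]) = 74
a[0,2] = 8.86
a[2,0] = 53.93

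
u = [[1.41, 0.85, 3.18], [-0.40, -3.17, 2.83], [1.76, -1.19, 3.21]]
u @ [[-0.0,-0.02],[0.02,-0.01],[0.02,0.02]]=[[0.08, 0.03], [-0.01, 0.10], [0.04, 0.04]]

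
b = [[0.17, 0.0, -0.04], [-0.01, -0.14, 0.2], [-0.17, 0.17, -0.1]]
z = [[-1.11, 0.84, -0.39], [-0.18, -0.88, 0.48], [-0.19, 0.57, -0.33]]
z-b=[[-1.28, 0.84, -0.35], [-0.17, -0.74, 0.28], [-0.02, 0.40, -0.23]]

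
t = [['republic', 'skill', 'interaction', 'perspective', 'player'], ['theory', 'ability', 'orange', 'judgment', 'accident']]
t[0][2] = 'interaction'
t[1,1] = 'ability'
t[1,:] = ['theory', 'ability', 'orange', 'judgment', 'accident']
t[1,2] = 'orange'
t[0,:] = ['republic', 'skill', 'interaction', 'perspective', 'player']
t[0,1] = 'skill'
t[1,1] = 'ability'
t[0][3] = 'perspective'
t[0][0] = 'republic'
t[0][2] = 'interaction'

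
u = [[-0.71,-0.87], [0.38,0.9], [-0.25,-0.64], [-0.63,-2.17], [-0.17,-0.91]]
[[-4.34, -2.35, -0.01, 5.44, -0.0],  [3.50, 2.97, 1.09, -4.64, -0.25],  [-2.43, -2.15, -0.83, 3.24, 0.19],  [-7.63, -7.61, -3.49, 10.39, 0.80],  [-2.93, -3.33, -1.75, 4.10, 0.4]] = u@[[2.81,-1.53,-3.04,-2.79,0.7], [2.70,3.95,2.49,-3.98,-0.57]]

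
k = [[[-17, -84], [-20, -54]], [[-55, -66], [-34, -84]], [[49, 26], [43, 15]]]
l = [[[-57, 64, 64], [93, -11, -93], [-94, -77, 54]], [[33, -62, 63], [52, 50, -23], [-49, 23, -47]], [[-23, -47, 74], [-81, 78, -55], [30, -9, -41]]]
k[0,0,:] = [-17, -84]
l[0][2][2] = 54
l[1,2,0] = -49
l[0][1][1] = -11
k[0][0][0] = -17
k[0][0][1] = -84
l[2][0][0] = -23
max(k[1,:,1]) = -66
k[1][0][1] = -66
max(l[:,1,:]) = 93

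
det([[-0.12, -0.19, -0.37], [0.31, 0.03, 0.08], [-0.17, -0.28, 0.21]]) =0.042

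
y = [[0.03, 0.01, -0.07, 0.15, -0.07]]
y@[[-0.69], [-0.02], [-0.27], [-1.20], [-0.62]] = [[-0.14]]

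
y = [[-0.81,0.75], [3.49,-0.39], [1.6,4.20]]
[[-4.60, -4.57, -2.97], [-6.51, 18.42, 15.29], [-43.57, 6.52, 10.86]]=y @ [[-2.90, 5.23, 4.48], [-9.27, -0.44, 0.88]]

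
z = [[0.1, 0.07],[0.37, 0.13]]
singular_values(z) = [0.41, 0.03]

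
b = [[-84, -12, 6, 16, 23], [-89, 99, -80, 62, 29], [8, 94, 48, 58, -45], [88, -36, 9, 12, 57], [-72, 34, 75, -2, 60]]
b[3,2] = 9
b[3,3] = 12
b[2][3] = 58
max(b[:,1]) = 99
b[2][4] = -45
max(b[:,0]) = 88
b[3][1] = -36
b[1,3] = 62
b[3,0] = 88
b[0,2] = 6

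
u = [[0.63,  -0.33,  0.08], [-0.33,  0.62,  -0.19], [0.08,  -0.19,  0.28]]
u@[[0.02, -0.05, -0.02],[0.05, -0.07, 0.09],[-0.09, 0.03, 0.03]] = [[-0.01, -0.01, -0.04],[0.04, -0.03, 0.06],[-0.03, 0.02, -0.01]]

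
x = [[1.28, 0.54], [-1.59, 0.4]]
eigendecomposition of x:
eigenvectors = [[(0.24+0.44j), 0.24-0.44j], [-0.86+0.00j, -0.86-0.00j]]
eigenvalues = [(0.84+0.82j), (0.84-0.82j)]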